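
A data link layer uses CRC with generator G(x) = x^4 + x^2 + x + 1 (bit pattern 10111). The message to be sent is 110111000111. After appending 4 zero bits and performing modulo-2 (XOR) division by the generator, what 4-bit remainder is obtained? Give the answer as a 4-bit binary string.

Append 4 zeros: 1101110001110000. Divide by 10111 (XOR where the leading bit is 1):
  pos 0: 11011 XOR 10111 = 01100
  pos 1: 11001 XOR 10111 = 01110
  pos 2: 11100 XOR 10111 = 01011
  pos 3: 10110 XOR 10111 = 00001
  pos 7: 10111 XOR 10111 = 00000
Remainder (last 4 bits) = 0000. This is the CRC / FCS.

0000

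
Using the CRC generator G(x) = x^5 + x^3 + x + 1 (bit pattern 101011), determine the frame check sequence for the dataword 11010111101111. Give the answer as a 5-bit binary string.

00010

Append 5 zeros: 1101011110111100000. Divide by 101011 (XOR where the leading bit is 1):
  pos 0: 110101 XOR 101011 = 011110
  pos 1: 111101 XOR 101011 = 010110
  pos 2: 101101 XOR 101011 = 000110
  pos 5: 110101 XOR 101011 = 011110
  pos 6: 111101 XOR 101011 = 010110
  pos 7: 101101 XOR 101011 = 000110
  pos 10: 110100 XOR 101011 = 011111
  pos 11: 111110 XOR 101011 = 010101
  pos 12: 101010 XOR 101011 = 000001
Remainder (last 5 bits) = 00010. This is the CRC / FCS.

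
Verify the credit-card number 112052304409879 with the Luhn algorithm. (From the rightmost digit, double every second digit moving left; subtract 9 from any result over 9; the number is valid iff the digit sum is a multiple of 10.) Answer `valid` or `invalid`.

From the right, keep odd positions and double even positions (subtract 9 from any doubled value over 9):
  doubled (positions 2,4,...): 5 9 8 0 4 0 2 → sum 28
  kept (positions 1,3,...): 9 8 0 4 3 5 2 1 → sum 32
Total = 60.
60 mod 10 = 0, so the number is valid.

valid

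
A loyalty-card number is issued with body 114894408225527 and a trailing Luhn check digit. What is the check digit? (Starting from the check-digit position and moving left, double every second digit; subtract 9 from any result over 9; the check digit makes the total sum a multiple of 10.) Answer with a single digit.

Partial digits right→left: 7 2 5 5 2 2 8 0 4 4 9 8 4 1 1
Double every second digit counting from the check-digit position (so the 1st, 3rd, 5th, ... of the partial from the right).
  doubled (with −9 where >9): 5 1 4 7 8 9 8 2 → sum 44
  kept as-is: 2 5 2 0 4 8 1 → sum 22
Total = 44 + 22 = 66.
Check digit = (10 − (66 mod 10)) mod 10 = 4.

4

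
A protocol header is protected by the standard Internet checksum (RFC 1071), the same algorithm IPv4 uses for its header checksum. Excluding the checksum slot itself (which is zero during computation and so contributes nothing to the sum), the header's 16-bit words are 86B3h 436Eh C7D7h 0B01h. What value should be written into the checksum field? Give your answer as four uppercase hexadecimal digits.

One's-complement addition (fold any carry out of bit 15 back into bit 0):
  0x86B3 + 0x436E = 0x0CA21
  0xCA21 + 0xC7D7 = 0x191F8 → wrap carry → 0x91F9
  0x91F9 + 0x0B01 = 0x09CFA
One's-complement sum = 0x9CFA.
Checksum = ~0x9CFA & 0xFFFF = 0x6305.

6305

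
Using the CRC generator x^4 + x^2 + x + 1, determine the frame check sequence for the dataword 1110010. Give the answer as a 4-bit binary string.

Append 4 zeros: 11100100000. Divide by 10111 (XOR where the leading bit is 1):
  pos 0: 11100 XOR 10111 = 01011
  pos 1: 10111 XOR 10111 = 00000
Remainder (last 4 bits) = 0000. This is the CRC / FCS.

0000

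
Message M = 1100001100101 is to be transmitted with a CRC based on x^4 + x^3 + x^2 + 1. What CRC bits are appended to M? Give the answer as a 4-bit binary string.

Append 4 zeros: 11000011001010000. Divide by 11101 (XOR where the leading bit is 1):
  pos 0: 11000 XOR 11101 = 00101
  pos 2: 10101 XOR 11101 = 01000
  pos 3: 10001 XOR 11101 = 01100
  pos 4: 11000 XOR 11101 = 00101
  pos 6: 10101 XOR 11101 = 01000
  pos 7: 10000 XOR 11101 = 01101
  pos 8: 11011 XOR 11101 = 00110
  pos 10: 11000 XOR 11101 = 00101
  pos 12: 10100 XOR 11101 = 01001
Remainder (last 4 bits) = 1001. This is the CRC / FCS.

1001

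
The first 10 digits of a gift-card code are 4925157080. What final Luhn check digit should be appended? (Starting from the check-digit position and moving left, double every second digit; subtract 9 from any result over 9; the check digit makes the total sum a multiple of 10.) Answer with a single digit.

Partial digits right→left: 0 8 0 7 5 1 5 2 9 4
Double every second digit counting from the check-digit position (so the 1st, 3rd, 5th, ... of the partial from the right).
  doubled (with −9 where >9): 0 0 1 1 9 → sum 11
  kept as-is: 8 7 1 2 4 → sum 22
Total = 11 + 22 = 33.
Check digit = (10 − (33 mod 10)) mod 10 = 7.

7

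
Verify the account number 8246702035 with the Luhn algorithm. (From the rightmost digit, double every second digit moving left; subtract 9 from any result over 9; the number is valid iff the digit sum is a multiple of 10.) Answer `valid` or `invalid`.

From the right, keep odd positions and double even positions (subtract 9 from any doubled value over 9):
  doubled (positions 2,4,...): 6 4 5 8 7 → sum 30
  kept (positions 1,3,...): 5 0 0 6 2 → sum 13
Total = 43.
43 mod 10 = 3, so the number is invalid.

invalid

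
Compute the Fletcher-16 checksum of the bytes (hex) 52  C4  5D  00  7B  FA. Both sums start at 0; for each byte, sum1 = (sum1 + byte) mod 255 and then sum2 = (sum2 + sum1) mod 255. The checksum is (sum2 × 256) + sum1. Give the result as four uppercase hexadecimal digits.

2DEA

Running sums (mod 255):
  after byte 0 (52): sum1=82, sum2=82
  after byte 1 (C4): sum1=23, sum2=105
  after byte 2 (5D): sum1=116, sum2=221
  after byte 3 (00): sum1=116, sum2=82
  after byte 4 (7B): sum1=239, sum2=66
  after byte 5 (FA): sum1=234, sum2=45
Checksum = sum2·256 + sum1 = 45·256 + 234 = 11754 = 0x2DEA.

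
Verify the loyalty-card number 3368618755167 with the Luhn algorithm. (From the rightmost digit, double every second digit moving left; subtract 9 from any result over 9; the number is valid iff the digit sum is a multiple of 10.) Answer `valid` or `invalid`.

valid

From the right, keep odd positions and double even positions (subtract 9 from any doubled value over 9):
  doubled (positions 2,4,...): 3 1 5 2 7 6 → sum 24
  kept (positions 1,3,...): 7 1 5 8 6 6 3 → sum 36
Total = 60.
60 mod 10 = 0, so the number is valid.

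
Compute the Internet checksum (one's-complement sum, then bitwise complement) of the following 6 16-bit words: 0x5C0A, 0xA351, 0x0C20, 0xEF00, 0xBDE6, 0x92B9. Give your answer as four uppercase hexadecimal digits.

One's-complement addition (fold any carry out of bit 15 back into bit 0):
  0x5C0A + 0xA351 = 0x0FF5B
  0xFF5B + 0x0C20 = 0x10B7B → wrap carry → 0x0B7C
  0x0B7C + 0xEF00 = 0x0FA7C
  0xFA7C + 0xBDE6 = 0x1B862 → wrap carry → 0xB863
  0xB863 + 0x92B9 = 0x14B1C → wrap carry → 0x4B1D
One's-complement sum = 0x4B1D.
Checksum = ~0x4B1D & 0xFFFF = 0xB4E2.

B4E2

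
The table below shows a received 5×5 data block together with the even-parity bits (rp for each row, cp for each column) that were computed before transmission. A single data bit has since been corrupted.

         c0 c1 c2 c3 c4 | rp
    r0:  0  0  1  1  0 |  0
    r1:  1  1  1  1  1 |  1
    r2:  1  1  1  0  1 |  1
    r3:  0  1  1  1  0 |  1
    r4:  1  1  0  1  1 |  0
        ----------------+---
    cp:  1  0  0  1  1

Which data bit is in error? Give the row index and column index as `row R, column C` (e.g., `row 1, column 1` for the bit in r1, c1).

row 2, column 3

Recompute each row's even parity and compare to rp:
  r0: data parity 0, sent rp 0 → ok
  r1: data parity 1, sent rp 1 → ok
  r2: data parity 0, sent rp 1 → mismatch
  r3: data parity 1, sent rp 1 → ok
  r4: data parity 0, sent rp 0 → ok
Recompute each column's even parity and compare to cp:
  c0: data parity 1, sent cp 1 → ok
  c1: data parity 0, sent cp 0 → ok
  c2: data parity 0, sent cp 0 → ok
  c3: data parity 0, sent cp 1 → mismatch
  c4: data parity 1, sent cp 1 → ok
Exactly one row (r2) and one column (c3) fail → the flipped bit is at their intersection.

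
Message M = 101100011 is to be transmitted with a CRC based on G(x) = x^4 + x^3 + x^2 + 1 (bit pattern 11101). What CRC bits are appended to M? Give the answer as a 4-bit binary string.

Append 4 zeros: 1011000110000. Divide by 11101 (XOR where the leading bit is 1):
  pos 0: 10110 XOR 11101 = 01011
  pos 1: 10110 XOR 11101 = 01011
  pos 2: 10110 XOR 11101 = 01011
  pos 3: 10111 XOR 11101 = 01010
  pos 4: 10101 XOR 11101 = 01000
  pos 5: 10000 XOR 11101 = 01101
  pos 6: 11010 XOR 11101 = 00111
  pos 8: 11100 XOR 11101 = 00001
Remainder (last 4 bits) = 0001. This is the CRC / FCS.

0001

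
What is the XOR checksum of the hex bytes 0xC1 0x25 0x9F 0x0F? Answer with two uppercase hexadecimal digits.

74

XOR the bytes together:
  start with 0xC1
  0xC1 ⊕ 0x25 = 0xE4
  0xE4 ⊕ 0x9F = 0x7B
  0x7B ⊕ 0x0F = 0x74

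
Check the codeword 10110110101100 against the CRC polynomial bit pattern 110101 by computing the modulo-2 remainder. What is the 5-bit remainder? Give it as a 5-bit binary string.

00000

Modulo-2 division of 10110110101100 by 110101:
  pos 0: 101101 XOR 110101 = 011000
  pos 1: 110001 XOR 110101 = 000100
  pos 4: 100010 XOR 110101 = 010111
  pos 5: 101111 XOR 110101 = 011010
  pos 6: 110101 XOR 110101 = 000000
Remainder = 00000 (zero — the frame passes the CRC check).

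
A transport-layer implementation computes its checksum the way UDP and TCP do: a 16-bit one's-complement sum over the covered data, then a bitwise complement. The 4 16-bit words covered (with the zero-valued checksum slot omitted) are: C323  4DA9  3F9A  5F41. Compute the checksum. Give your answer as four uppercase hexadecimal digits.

5057

One's-complement addition (fold any carry out of bit 15 back into bit 0):
  0xC323 + 0x4DA9 = 0x110CC → wrap carry → 0x10CD
  0x10CD + 0x3F9A = 0x05067
  0x5067 + 0x5F41 = 0x0AFA8
One's-complement sum = 0xAFA8.
Checksum = ~0xAFA8 & 0xFFFF = 0x5057.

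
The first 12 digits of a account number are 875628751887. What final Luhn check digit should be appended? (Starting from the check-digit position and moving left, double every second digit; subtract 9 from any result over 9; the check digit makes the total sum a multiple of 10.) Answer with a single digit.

1

Partial digits right→left: 7 8 8 1 5 7 8 2 6 5 7 8
Double every second digit counting from the check-digit position (so the 1st, 3rd, 5th, ... of the partial from the right).
  doubled (with −9 where >9): 5 7 1 7 3 5 → sum 28
  kept as-is: 8 1 7 2 5 8 → sum 31
Total = 28 + 31 = 59.
Check digit = (10 − (59 mod 10)) mod 10 = 1.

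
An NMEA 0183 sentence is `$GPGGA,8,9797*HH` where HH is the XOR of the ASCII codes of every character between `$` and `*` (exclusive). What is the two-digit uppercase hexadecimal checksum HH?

6E

XOR the ASCII codes of the payload characters:
  'G' = 0x47 → acc = 0x47
  'P' = 0x50 → acc = 0x17
  'G' = 0x47 → acc = 0x50
  'G' = 0x47 → acc = 0x17
  'A' = 0x41 → acc = 0x56
  ',' = 0x2C → acc = 0x7A
  '8' = 0x38 → acc = 0x42
  ',' = 0x2C → acc = 0x6E
  '9' = 0x39 → acc = 0x57
  '7' = 0x37 → acc = 0x60
  '9' = 0x39 → acc = 0x59
  '7' = 0x37 → acc = 0x6E
Checksum = 0x6E.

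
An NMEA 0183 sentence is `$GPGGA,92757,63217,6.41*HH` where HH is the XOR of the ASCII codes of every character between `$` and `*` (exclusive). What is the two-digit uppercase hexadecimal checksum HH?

68

XOR the ASCII codes of the payload characters:
  'G' = 0x47 → acc = 0x47
  'P' = 0x50 → acc = 0x17
  'G' = 0x47 → acc = 0x50
  'G' = 0x47 → acc = 0x17
  'A' = 0x41 → acc = 0x56
  ',' = 0x2C → acc = 0x7A
  '9' = 0x39 → acc = 0x43
  '2' = 0x32 → acc = 0x71
  '7' = 0x37 → acc = 0x46
  '5' = 0x35 → acc = 0x73
  '7' = 0x37 → acc = 0x44
  ',' = 0x2C → acc = 0x68
  '6' = 0x36 → acc = 0x5E
  '3' = 0x33 → acc = 0x6D
  '2' = 0x32 → acc = 0x5F
  '1' = 0x31 → acc = 0x6E
  '7' = 0x37 → acc = 0x59
  ',' = 0x2C → acc = 0x75
  '6' = 0x36 → acc = 0x43
  '.' = 0x2E → acc = 0x6D
  '4' = 0x34 → acc = 0x59
  '1' = 0x31 → acc = 0x68
Checksum = 0x68.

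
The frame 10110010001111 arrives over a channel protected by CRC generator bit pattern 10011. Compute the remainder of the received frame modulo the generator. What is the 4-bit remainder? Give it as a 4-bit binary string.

0000

Modulo-2 division of 10110010001111 by 10011:
  pos 0: 10110 XOR 10011 = 00101
  pos 2: 10101 XOR 10011 = 00110
  pos 4: 11000 XOR 10011 = 01011
  pos 5: 10110 XOR 10011 = 00101
  pos 7: 10111 XOR 10011 = 00100
  pos 9: 10011 XOR 10011 = 00000
Remainder = 0000 (zero — the frame passes the CRC check).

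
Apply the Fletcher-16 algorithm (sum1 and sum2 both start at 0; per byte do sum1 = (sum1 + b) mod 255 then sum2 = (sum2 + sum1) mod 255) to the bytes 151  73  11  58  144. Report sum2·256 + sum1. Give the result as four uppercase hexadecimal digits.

41B6

Running sums (mod 255):
  after byte 0 (151): sum1=151, sum2=151
  after byte 1 (73): sum1=224, sum2=120
  after byte 2 (11): sum1=235, sum2=100
  after byte 3 (58): sum1=38, sum2=138
  after byte 4 (144): sum1=182, sum2=65
Checksum = sum2·256 + sum1 = 65·256 + 182 = 16822 = 0x41B6.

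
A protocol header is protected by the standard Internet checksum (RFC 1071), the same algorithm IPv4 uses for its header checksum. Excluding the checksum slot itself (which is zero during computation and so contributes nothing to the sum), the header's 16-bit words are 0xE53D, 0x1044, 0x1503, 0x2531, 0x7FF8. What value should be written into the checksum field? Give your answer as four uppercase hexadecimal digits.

One's-complement addition (fold any carry out of bit 15 back into bit 0):
  0xE53D + 0x1044 = 0x0F581
  0xF581 + 0x1503 = 0x10A84 → wrap carry → 0x0A85
  0x0A85 + 0x2531 = 0x02FB6
  0x2FB6 + 0x7FF8 = 0x0AFAE
One's-complement sum = 0xAFAE.
Checksum = ~0xAFAE & 0xFFFF = 0x5051.

5051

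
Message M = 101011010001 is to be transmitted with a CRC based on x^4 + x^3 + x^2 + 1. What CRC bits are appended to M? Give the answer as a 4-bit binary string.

0110

Append 4 zeros: 1010110100010000. Divide by 11101 (XOR where the leading bit is 1):
  pos 0: 10101 XOR 11101 = 01000
  pos 1: 10001 XOR 11101 = 01100
  pos 2: 11000 XOR 11101 = 00101
  pos 4: 10110 XOR 11101 = 01011
  pos 5: 10110 XOR 11101 = 01011
  pos 6: 10110 XOR 11101 = 01011
  pos 7: 10111 XOR 11101 = 01010
  pos 8: 10100 XOR 11101 = 01001
  pos 9: 10010 XOR 11101 = 01111
  pos 10: 11110 XOR 11101 = 00011
Remainder (last 4 bits) = 0110. This is the CRC / FCS.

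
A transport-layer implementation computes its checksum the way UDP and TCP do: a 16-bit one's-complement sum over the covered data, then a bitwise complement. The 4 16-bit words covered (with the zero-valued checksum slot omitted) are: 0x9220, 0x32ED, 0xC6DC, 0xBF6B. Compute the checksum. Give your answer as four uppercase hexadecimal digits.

B4A9

One's-complement addition (fold any carry out of bit 15 back into bit 0):
  0x9220 + 0x32ED = 0x0C50D
  0xC50D + 0xC6DC = 0x18BE9 → wrap carry → 0x8BEA
  0x8BEA + 0xBF6B = 0x14B55 → wrap carry → 0x4B56
One's-complement sum = 0x4B56.
Checksum = ~0x4B56 & 0xFFFF = 0xB4A9.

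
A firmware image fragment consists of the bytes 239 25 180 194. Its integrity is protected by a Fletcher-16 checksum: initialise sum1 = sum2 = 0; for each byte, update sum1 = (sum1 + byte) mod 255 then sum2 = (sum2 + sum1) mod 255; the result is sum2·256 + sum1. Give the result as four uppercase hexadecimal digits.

3780

Running sums (mod 255):
  after byte 0 (239): sum1=239, sum2=239
  after byte 1 (25): sum1=9, sum2=248
  after byte 2 (180): sum1=189, sum2=182
  after byte 3 (194): sum1=128, sum2=55
Checksum = sum2·256 + sum1 = 55·256 + 128 = 14208 = 0x3780.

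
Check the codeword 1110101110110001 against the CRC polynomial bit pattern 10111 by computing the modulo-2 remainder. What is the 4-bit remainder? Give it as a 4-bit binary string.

0000

Modulo-2 division of 1110101110110001 by 10111:
  pos 0: 11101 XOR 10111 = 01010
  pos 1: 10100 XOR 10111 = 00011
  pos 4: 11111 XOR 10111 = 01000
  pos 5: 10000 XOR 10111 = 00111
  pos 7: 11111 XOR 10111 = 01000
  pos 8: 10000 XOR 10111 = 00111
  pos 10: 11100 XOR 10111 = 01011
  pos 11: 10111 XOR 10111 = 00000
Remainder = 0000 (zero — the frame passes the CRC check).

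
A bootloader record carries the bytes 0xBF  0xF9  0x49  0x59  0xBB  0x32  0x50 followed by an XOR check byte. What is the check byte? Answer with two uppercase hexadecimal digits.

8F

XOR the bytes together:
  start with 0xBF
  0xBF ⊕ 0xF9 = 0x46
  0x46 ⊕ 0x49 = 0x0F
  0x0F ⊕ 0x59 = 0x56
  0x56 ⊕ 0xBB = 0xED
  0xED ⊕ 0x32 = 0xDF
  0xDF ⊕ 0x50 = 0x8F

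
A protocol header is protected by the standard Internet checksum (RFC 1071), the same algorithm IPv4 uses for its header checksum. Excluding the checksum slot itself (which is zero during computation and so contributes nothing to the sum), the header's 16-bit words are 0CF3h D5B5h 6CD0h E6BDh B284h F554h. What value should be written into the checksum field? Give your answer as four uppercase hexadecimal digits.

One's-complement addition (fold any carry out of bit 15 back into bit 0):
  0x0CF3 + 0xD5B5 = 0x0E2A8
  0xE2A8 + 0x6CD0 = 0x14F78 → wrap carry → 0x4F79
  0x4F79 + 0xE6BD = 0x13636 → wrap carry → 0x3637
  0x3637 + 0xB284 = 0x0E8BB
  0xE8BB + 0xF554 = 0x1DE0F → wrap carry → 0xDE10
One's-complement sum = 0xDE10.
Checksum = ~0xDE10 & 0xFFFF = 0x21EF.

21EF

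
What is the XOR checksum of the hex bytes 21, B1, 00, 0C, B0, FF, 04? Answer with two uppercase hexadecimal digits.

XOR the bytes together:
  start with 0x21
  0x21 ⊕ 0xB1 = 0x90
  0x90 ⊕ 0x00 = 0x90
  0x90 ⊕ 0x0C = 0x9C
  0x9C ⊕ 0xB0 = 0x2C
  0x2C ⊕ 0xFF = 0xD3
  0xD3 ⊕ 0x04 = 0xD7

D7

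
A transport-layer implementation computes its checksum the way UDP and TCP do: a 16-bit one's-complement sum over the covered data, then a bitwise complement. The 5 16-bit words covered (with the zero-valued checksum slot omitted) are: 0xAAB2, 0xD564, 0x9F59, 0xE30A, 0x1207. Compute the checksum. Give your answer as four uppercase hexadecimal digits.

One's-complement addition (fold any carry out of bit 15 back into bit 0):
  0xAAB2 + 0xD564 = 0x18016 → wrap carry → 0x8017
  0x8017 + 0x9F59 = 0x11F70 → wrap carry → 0x1F71
  0x1F71 + 0xE30A = 0x1027B → wrap carry → 0x027C
  0x027C + 0x1207 = 0x01483
One's-complement sum = 0x1483.
Checksum = ~0x1483 & 0xFFFF = 0xEB7C.

EB7C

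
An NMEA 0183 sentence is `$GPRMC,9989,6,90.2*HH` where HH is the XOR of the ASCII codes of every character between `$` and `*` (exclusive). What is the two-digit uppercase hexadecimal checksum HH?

XOR the ASCII codes of the payload characters:
  'G' = 0x47 → acc = 0x47
  'P' = 0x50 → acc = 0x17
  'R' = 0x52 → acc = 0x45
  'M' = 0x4D → acc = 0x08
  'C' = 0x43 → acc = 0x4B
  ',' = 0x2C → acc = 0x67
  '9' = 0x39 → acc = 0x5E
  '9' = 0x39 → acc = 0x67
  '8' = 0x38 → acc = 0x5F
  '9' = 0x39 → acc = 0x66
  ',' = 0x2C → acc = 0x4A
  '6' = 0x36 → acc = 0x7C
  ',' = 0x2C → acc = 0x50
  '9' = 0x39 → acc = 0x69
  '0' = 0x30 → acc = 0x59
  '.' = 0x2E → acc = 0x77
  '2' = 0x32 → acc = 0x45
Checksum = 0x45.

45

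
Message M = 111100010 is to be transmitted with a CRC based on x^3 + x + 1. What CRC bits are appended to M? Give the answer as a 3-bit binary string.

101

Append 3 zeros: 111100010000. Divide by 1011 (XOR where the leading bit is 1):
  pos 0: 1111 XOR 1011 = 0100
  pos 1: 1000 XOR 1011 = 0011
  pos 3: 1100 XOR 1011 = 0111
  pos 4: 1111 XOR 1011 = 0100
  pos 5: 1000 XOR 1011 = 0011
  pos 7: 1100 XOR 1011 = 0111
  pos 8: 1110 XOR 1011 = 0101
Remainder (last 3 bits) = 101. This is the CRC / FCS.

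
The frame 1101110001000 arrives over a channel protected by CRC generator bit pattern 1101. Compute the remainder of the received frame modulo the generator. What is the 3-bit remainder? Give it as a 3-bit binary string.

110

Modulo-2 division of 1101110001000 by 1101:
  pos 0: 1101 XOR 1101 = 0000
  pos 4: 1100 XOR 1101 = 0001
  pos 7: 1010 XOR 1101 = 0111
  pos 8: 1110 XOR 1101 = 0011
Remainder = 110 (nonzero — an error is detected).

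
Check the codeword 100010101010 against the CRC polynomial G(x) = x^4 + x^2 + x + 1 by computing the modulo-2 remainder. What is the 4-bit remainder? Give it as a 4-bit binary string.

Modulo-2 division of 100010101010 by 10111:
  pos 0: 10001 XOR 10111 = 00110
  pos 2: 11001 XOR 10111 = 01110
  pos 3: 11100 XOR 10111 = 01011
  pos 4: 10111 XOR 10111 = 00000
Remainder = 0010 (nonzero — an error is detected).

0010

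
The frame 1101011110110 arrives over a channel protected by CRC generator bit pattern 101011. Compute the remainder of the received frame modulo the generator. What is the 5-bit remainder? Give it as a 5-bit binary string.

00111

Modulo-2 division of 1101011110110 by 101011:
  pos 0: 110101 XOR 101011 = 011110
  pos 1: 111101 XOR 101011 = 010110
  pos 2: 101101 XOR 101011 = 000110
  pos 5: 110101 XOR 101011 = 011110
  pos 6: 111101 XOR 101011 = 010110
  pos 7: 101100 XOR 101011 = 000111
Remainder = 00111 (nonzero — an error is detected).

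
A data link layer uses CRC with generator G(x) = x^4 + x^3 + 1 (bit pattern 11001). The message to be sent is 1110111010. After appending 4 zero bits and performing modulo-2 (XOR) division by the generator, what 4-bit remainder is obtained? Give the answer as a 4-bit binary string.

1111

Append 4 zeros: 11101110100000. Divide by 11001 (XOR where the leading bit is 1):
  pos 0: 11101 XOR 11001 = 00100
  pos 2: 10011 XOR 11001 = 01010
  pos 3: 10100 XOR 11001 = 01101
  pos 4: 11011 XOR 11001 = 00010
  pos 7: 10000 XOR 11001 = 01001
  pos 8: 10010 XOR 11001 = 01011
  pos 9: 10110 XOR 11001 = 01111
Remainder (last 4 bits) = 1111. This is the CRC / FCS.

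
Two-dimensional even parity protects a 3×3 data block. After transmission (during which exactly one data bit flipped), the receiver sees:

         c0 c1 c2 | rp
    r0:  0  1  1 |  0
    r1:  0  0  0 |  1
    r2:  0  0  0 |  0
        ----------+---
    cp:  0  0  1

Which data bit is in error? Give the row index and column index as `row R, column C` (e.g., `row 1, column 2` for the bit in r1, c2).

row 1, column 1

Recompute each row's even parity and compare to rp:
  r0: data parity 0, sent rp 0 → ok
  r1: data parity 0, sent rp 1 → mismatch
  r2: data parity 0, sent rp 0 → ok
Recompute each column's even parity and compare to cp:
  c0: data parity 0, sent cp 0 → ok
  c1: data parity 1, sent cp 0 → mismatch
  c2: data parity 1, sent cp 1 → ok
Exactly one row (r1) and one column (c1) fail → the flipped bit is at their intersection.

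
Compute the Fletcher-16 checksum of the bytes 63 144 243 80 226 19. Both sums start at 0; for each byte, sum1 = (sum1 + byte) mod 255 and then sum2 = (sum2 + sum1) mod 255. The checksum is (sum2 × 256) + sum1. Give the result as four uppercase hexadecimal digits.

Running sums (mod 255):
  after byte 0 (63): sum1=63, sum2=63
  after byte 1 (144): sum1=207, sum2=15
  after byte 2 (243): sum1=195, sum2=210
  after byte 3 (80): sum1=20, sum2=230
  after byte 4 (226): sum1=246, sum2=221
  after byte 5 (19): sum1=10, sum2=231
Checksum = sum2·256 + sum1 = 231·256 + 10 = 59146 = 0xE70A.

E70A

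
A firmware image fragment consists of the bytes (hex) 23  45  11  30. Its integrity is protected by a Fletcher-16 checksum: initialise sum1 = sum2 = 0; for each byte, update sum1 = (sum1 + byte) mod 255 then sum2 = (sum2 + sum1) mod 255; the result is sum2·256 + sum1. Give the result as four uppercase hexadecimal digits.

Running sums (mod 255):
  after byte 0 (23): sum1=35, sum2=35
  after byte 1 (45): sum1=104, sum2=139
  after byte 2 (11): sum1=121, sum2=5
  after byte 3 (30): sum1=169, sum2=174
Checksum = sum2·256 + sum1 = 174·256 + 169 = 44713 = 0xAEA9.

AEA9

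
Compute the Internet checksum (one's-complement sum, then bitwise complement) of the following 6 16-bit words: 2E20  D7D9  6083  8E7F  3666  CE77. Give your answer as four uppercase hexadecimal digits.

One's-complement addition (fold any carry out of bit 15 back into bit 0):
  0x2E20 + 0xD7D9 = 0x105F9 → wrap carry → 0x05FA
  0x05FA + 0x6083 = 0x0667D
  0x667D + 0x8E7F = 0x0F4FC
  0xF4FC + 0x3666 = 0x12B62 → wrap carry → 0x2B63
  0x2B63 + 0xCE77 = 0x0F9DA
One's-complement sum = 0xF9DA.
Checksum = ~0xF9DA & 0xFFFF = 0x0625.

0625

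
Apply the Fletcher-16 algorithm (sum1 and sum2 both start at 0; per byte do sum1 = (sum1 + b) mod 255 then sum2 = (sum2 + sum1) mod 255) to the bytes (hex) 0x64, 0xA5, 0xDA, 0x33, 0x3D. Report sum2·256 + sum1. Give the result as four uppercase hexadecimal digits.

C055

Running sums (mod 255):
  after byte 0 (0x64): sum1=100, sum2=100
  after byte 1 (0xA5): sum1=10, sum2=110
  after byte 2 (0xDA): sum1=228, sum2=83
  after byte 3 (0x33): sum1=24, sum2=107
  after byte 4 (0x3D): sum1=85, sum2=192
Checksum = sum2·256 + sum1 = 192·256 + 85 = 49237 = 0xC055.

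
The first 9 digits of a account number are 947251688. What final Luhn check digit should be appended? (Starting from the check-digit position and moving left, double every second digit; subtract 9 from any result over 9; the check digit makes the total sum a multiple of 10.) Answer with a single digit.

0

Partial digits right→left: 8 8 6 1 5 2 7 4 9
Double every second digit counting from the check-digit position (so the 1st, 3rd, 5th, ... of the partial from the right).
  doubled (with −9 where >9): 7 3 1 5 9 → sum 25
  kept as-is: 8 1 2 4 → sum 15
Total = 25 + 15 = 40.
Check digit = (10 − (40 mod 10)) mod 10 = 0.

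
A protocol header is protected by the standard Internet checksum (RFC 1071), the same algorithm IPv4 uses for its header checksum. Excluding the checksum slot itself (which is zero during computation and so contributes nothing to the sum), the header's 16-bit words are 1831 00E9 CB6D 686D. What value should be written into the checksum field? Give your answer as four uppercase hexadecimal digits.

B30A

One's-complement addition (fold any carry out of bit 15 back into bit 0):
  0x1831 + 0x00E9 = 0x0191A
  0x191A + 0xCB6D = 0x0E487
  0xE487 + 0x686D = 0x14CF4 → wrap carry → 0x4CF5
One's-complement sum = 0x4CF5.
Checksum = ~0x4CF5 & 0xFFFF = 0xB30A.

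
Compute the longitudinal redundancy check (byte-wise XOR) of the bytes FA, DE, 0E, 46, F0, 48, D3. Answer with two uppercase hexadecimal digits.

07

XOR the bytes together:
  start with 0xFA
  0xFA ⊕ 0xDE = 0x24
  0x24 ⊕ 0x0E = 0x2A
  0x2A ⊕ 0x46 = 0x6C
  0x6C ⊕ 0xF0 = 0x9C
  0x9C ⊕ 0x48 = 0xD4
  0xD4 ⊕ 0xD3 = 0x07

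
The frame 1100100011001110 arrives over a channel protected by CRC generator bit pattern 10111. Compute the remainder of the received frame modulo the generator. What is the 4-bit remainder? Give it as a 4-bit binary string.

Modulo-2 division of 1100100011001110 by 10111:
  pos 0: 11001 XOR 10111 = 01110
  pos 1: 11100 XOR 10111 = 01011
  pos 2: 10110 XOR 10111 = 00001
  pos 6: 10110 XOR 10111 = 00001
  pos 10: 10111 XOR 10111 = 00000
Remainder = 0000 (zero — the frame passes the CRC check).

0000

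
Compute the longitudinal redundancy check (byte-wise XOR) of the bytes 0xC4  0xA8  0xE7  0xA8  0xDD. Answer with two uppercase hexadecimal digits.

XOR the bytes together:
  start with 0xC4
  0xC4 ⊕ 0xA8 = 0x6C
  0x6C ⊕ 0xE7 = 0x8B
  0x8B ⊕ 0xA8 = 0x23
  0x23 ⊕ 0xDD = 0xFE

FE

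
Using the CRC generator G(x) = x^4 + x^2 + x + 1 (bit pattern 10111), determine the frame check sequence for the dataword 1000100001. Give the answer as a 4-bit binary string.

Append 4 zeros: 10001000010000. Divide by 10111 (XOR where the leading bit is 1):
  pos 0: 10001 XOR 10111 = 00110
  pos 2: 11000 XOR 10111 = 01111
  pos 3: 11110 XOR 10111 = 01001
  pos 4: 10010 XOR 10111 = 00101
  pos 6: 10110 XOR 10111 = 00001
Remainder (last 4 bits) = 1000. This is the CRC / FCS.

1000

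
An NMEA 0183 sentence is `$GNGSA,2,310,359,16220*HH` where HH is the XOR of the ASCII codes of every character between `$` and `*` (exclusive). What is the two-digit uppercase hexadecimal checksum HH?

XOR the ASCII codes of the payload characters:
  'G' = 0x47 → acc = 0x47
  'N' = 0x4E → acc = 0x09
  'G' = 0x47 → acc = 0x4E
  'S' = 0x53 → acc = 0x1D
  'A' = 0x41 → acc = 0x5C
  ',' = 0x2C → acc = 0x70
  '2' = 0x32 → acc = 0x42
  ',' = 0x2C → acc = 0x6E
  '3' = 0x33 → acc = 0x5D
  '1' = 0x31 → acc = 0x6C
  '0' = 0x30 → acc = 0x5C
  ',' = 0x2C → acc = 0x70
  '3' = 0x33 → acc = 0x43
  '5' = 0x35 → acc = 0x76
  '9' = 0x39 → acc = 0x4F
  ',' = 0x2C → acc = 0x63
  '1' = 0x31 → acc = 0x52
  '6' = 0x36 → acc = 0x64
  '2' = 0x32 → acc = 0x56
  '2' = 0x32 → acc = 0x64
  '0' = 0x30 → acc = 0x54
Checksum = 0x54.

54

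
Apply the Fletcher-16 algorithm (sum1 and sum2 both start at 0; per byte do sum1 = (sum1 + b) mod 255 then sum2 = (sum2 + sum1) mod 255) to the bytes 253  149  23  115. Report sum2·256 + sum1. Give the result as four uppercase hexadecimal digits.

Running sums (mod 255):
  after byte 0 (253): sum1=253, sum2=253
  after byte 1 (149): sum1=147, sum2=145
  after byte 2 (23): sum1=170, sum2=60
  after byte 3 (115): sum1=30, sum2=90
Checksum = sum2·256 + sum1 = 90·256 + 30 = 23070 = 0x5A1E.

5A1E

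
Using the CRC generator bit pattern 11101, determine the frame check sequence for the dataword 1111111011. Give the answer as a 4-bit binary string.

0001

Append 4 zeros: 11111110110000. Divide by 11101 (XOR where the leading bit is 1):
  pos 0: 11111 XOR 11101 = 00010
  pos 3: 10110 XOR 11101 = 01011
  pos 4: 10111 XOR 11101 = 01010
  pos 5: 10101 XOR 11101 = 01000
  pos 6: 10000 XOR 11101 = 01101
  pos 7: 11010 XOR 11101 = 00111
  pos 9: 11100 XOR 11101 = 00001
Remainder (last 4 bits) = 0001. This is the CRC / FCS.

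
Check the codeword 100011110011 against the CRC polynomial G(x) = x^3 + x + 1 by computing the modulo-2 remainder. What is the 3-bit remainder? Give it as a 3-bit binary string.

Modulo-2 division of 100011110011 by 1011:
  pos 0: 1000 XOR 1011 = 0011
  pos 2: 1111 XOR 1011 = 0100
  pos 3: 1001 XOR 1011 = 0010
  pos 5: 1010 XOR 1011 = 0001
  pos 8: 1011 XOR 1011 = 0000
Remainder = 000 (zero — the frame passes the CRC check).

000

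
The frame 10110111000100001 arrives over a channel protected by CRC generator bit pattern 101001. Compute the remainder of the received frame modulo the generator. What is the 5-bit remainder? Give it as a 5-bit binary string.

10011

Modulo-2 division of 10110111000100001 by 101001:
  pos 0: 101101 XOR 101001 = 000100
  pos 3: 100110 XOR 101001 = 001111
  pos 5: 111100 XOR 101001 = 010101
  pos 6: 101011 XOR 101001 = 000010
  pos 10: 100000 XOR 101001 = 001001
Remainder = 10011 (nonzero — an error is detected).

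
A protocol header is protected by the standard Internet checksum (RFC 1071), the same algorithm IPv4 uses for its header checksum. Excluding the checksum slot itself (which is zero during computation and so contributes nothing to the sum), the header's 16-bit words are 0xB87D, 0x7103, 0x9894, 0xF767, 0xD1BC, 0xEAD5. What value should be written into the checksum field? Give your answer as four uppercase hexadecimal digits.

One's-complement addition (fold any carry out of bit 15 back into bit 0):
  0xB87D + 0x7103 = 0x12980 → wrap carry → 0x2981
  0x2981 + 0x9894 = 0x0C215
  0xC215 + 0xF767 = 0x1B97C → wrap carry → 0xB97D
  0xB97D + 0xD1BC = 0x18B39 → wrap carry → 0x8B3A
  0x8B3A + 0xEAD5 = 0x1760F → wrap carry → 0x7610
One's-complement sum = 0x7610.
Checksum = ~0x7610 & 0xFFFF = 0x89EF.

89EF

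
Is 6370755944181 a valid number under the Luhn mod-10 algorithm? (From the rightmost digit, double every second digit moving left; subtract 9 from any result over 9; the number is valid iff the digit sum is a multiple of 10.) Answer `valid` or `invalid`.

invalid

From the right, keep odd positions and double even positions (subtract 9 from any doubled value over 9):
  doubled (positions 2,4,...): 7 8 9 1 0 6 → sum 31
  kept (positions 1,3,...): 1 1 4 5 7 7 6 → sum 31
Total = 62.
62 mod 10 = 2, so the number is invalid.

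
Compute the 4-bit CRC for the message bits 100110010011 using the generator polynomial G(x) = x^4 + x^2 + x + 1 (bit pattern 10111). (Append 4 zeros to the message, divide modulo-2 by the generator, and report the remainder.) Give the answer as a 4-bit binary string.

Append 4 zeros: 1001100100110000. Divide by 10111 (XOR where the leading bit is 1):
  pos 0: 10011 XOR 10111 = 00100
  pos 2: 10000 XOR 10111 = 00111
  pos 4: 11110 XOR 10111 = 01001
  pos 5: 10010 XOR 10111 = 00101
  pos 7: 10111 XOR 10111 = 00000
Remainder (last 4 bits) = 0000. This is the CRC / FCS.

0000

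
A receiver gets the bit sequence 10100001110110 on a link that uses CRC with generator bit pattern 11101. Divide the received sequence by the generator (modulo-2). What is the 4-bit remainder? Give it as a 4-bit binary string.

Modulo-2 division of 10100001110110 by 11101:
  pos 0: 10100 XOR 11101 = 01001
  pos 1: 10010 XOR 11101 = 01111
  pos 2: 11110 XOR 11101 = 00011
  pos 5: 11111 XOR 11101 = 00010
  pos 8: 10011 XOR 11101 = 01110
  pos 9: 11100 XOR 11101 = 00001
Remainder = 0001 (nonzero — an error is detected).

0001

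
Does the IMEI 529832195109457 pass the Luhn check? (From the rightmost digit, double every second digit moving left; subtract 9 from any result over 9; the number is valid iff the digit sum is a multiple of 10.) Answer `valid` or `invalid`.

valid

From the right, keep odd positions and double even positions (subtract 9 from any doubled value over 9):
  doubled (positions 2,4,...): 1 9 2 9 4 7 4 → sum 36
  kept (positions 1,3,...): 7 4 0 5 1 3 9 5 → sum 34
Total = 70.
70 mod 10 = 0, so the number is valid.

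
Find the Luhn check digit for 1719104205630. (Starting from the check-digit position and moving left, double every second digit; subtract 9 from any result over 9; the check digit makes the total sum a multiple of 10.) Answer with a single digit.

7

Partial digits right→left: 0 3 6 5 0 2 4 0 1 9 1 7 1
Double every second digit counting from the check-digit position (so the 1st, 3rd, 5th, ... of the partial from the right).
  doubled (with −9 where >9): 0 3 0 8 2 2 2 → sum 17
  kept as-is: 3 5 2 0 9 7 → sum 26
Total = 17 + 26 = 43.
Check digit = (10 − (43 mod 10)) mod 10 = 7.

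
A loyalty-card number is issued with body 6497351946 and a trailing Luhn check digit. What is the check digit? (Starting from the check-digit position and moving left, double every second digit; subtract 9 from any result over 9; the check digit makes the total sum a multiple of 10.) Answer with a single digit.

Partial digits right→left: 6 4 9 1 5 3 7 9 4 6
Double every second digit counting from the check-digit position (so the 1st, 3rd, 5th, ... of the partial from the right).
  doubled (with −9 where >9): 3 9 1 5 8 → sum 26
  kept as-is: 4 1 3 9 6 → sum 23
Total = 26 + 23 = 49.
Check digit = (10 − (49 mod 10)) mod 10 = 1.

1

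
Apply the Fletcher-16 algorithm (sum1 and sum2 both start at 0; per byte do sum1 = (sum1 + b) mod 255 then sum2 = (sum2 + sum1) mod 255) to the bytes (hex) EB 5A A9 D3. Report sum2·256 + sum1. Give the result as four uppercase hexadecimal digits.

Running sums (mod 255):
  after byte 0 (EB): sum1=235, sum2=235
  after byte 1 (5A): sum1=70, sum2=50
  after byte 2 (A9): sum1=239, sum2=34
  after byte 3 (D3): sum1=195, sum2=229
Checksum = sum2·256 + sum1 = 229·256 + 195 = 58819 = 0xE5C3.

E5C3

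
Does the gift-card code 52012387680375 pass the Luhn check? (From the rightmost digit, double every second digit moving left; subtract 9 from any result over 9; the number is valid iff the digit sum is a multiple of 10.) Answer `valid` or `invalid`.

invalid

From the right, keep odd positions and double even positions (subtract 9 from any doubled value over 9):
  doubled (positions 2,4,...): 5 0 3 7 4 0 1 → sum 20
  kept (positions 1,3,...): 5 3 8 7 3 1 2 → sum 29
Total = 49.
49 mod 10 = 9, so the number is invalid.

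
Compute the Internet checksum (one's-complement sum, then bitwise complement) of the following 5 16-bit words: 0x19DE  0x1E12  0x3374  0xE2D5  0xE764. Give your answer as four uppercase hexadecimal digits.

One's-complement addition (fold any carry out of bit 15 back into bit 0):
  0x19DE + 0x1E12 = 0x037F0
  0x37F0 + 0x3374 = 0x06B64
  0x6B64 + 0xE2D5 = 0x14E39 → wrap carry → 0x4E3A
  0x4E3A + 0xE764 = 0x1359E → wrap carry → 0x359F
One's-complement sum = 0x359F.
Checksum = ~0x359F & 0xFFFF = 0xCA60.

CA60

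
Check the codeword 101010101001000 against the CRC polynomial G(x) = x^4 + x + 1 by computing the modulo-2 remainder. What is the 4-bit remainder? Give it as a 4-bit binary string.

Modulo-2 division of 101010101001000 by 10011:
  pos 0: 10101 XOR 10011 = 00110
  pos 2: 11001 XOR 10011 = 01010
  pos 3: 10100 XOR 10011 = 00111
  pos 5: 11110 XOR 10011 = 01101
  pos 6: 11010 XOR 10011 = 01001
  pos 7: 10011 XOR 10011 = 00000
Remainder = 0000 (zero — the frame passes the CRC check).

0000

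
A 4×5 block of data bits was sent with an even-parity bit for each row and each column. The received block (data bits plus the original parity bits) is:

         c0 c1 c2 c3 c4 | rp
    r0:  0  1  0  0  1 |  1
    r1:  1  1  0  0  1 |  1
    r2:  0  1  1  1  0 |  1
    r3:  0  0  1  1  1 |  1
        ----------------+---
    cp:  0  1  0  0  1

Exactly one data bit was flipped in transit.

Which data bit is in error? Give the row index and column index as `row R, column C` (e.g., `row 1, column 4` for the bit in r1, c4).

row 0, column 0

Recompute each row's even parity and compare to rp:
  r0: data parity 0, sent rp 1 → mismatch
  r1: data parity 1, sent rp 1 → ok
  r2: data parity 1, sent rp 1 → ok
  r3: data parity 1, sent rp 1 → ok
Recompute each column's even parity and compare to cp:
  c0: data parity 1, sent cp 0 → mismatch
  c1: data parity 1, sent cp 1 → ok
  c2: data parity 0, sent cp 0 → ok
  c3: data parity 0, sent cp 0 → ok
  c4: data parity 1, sent cp 1 → ok
Exactly one row (r0) and one column (c0) fail → the flipped bit is at their intersection.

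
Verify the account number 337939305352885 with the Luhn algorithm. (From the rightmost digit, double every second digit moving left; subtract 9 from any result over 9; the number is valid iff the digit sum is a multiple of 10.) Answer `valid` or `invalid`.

valid

From the right, keep odd positions and double even positions (subtract 9 from any doubled value over 9):
  doubled (positions 2,4,...): 7 4 6 0 9 9 6 → sum 41
  kept (positions 1,3,...): 5 8 5 5 3 3 7 3 → sum 39
Total = 80.
80 mod 10 = 0, so the number is valid.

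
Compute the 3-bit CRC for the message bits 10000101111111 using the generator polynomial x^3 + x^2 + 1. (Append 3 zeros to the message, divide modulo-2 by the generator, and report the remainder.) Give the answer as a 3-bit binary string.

Append 3 zeros: 10000101111111000. Divide by 1101 (XOR where the leading bit is 1):
  pos 0: 1000 XOR 1101 = 0101
  pos 1: 1010 XOR 1101 = 0111
  pos 2: 1111 XOR 1101 = 0010
  pos 4: 1001 XOR 1101 = 0100
  pos 5: 1001 XOR 1101 = 0100
  pos 6: 1001 XOR 1101 = 0100
  pos 7: 1001 XOR 1101 = 0100
  pos 8: 1001 XOR 1101 = 0100
  pos 9: 1001 XOR 1101 = 0100
  pos 10: 1001 XOR 1101 = 0100
  pos 11: 1000 XOR 1101 = 0101
  pos 12: 1010 XOR 1101 = 0111
  pos 13: 1110 XOR 1101 = 0011
Remainder (last 3 bits) = 011. This is the CRC / FCS.

011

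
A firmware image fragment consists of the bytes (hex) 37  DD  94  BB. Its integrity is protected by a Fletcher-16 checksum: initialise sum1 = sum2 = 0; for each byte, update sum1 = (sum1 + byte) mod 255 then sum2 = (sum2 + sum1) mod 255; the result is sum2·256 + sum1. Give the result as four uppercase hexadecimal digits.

Running sums (mod 255):
  after byte 0 (37): sum1=55, sum2=55
  after byte 1 (DD): sum1=21, sum2=76
  after byte 2 (94): sum1=169, sum2=245
  after byte 3 (BB): sum1=101, sum2=91
Checksum = sum2·256 + sum1 = 91·256 + 101 = 23397 = 0x5B65.

5B65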